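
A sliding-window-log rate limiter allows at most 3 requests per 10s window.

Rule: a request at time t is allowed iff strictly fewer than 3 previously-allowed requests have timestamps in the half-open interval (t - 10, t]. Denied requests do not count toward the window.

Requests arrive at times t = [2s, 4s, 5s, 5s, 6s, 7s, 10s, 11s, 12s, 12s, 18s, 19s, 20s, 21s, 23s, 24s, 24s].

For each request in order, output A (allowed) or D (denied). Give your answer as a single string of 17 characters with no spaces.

Answer: AAADDDDDADAADDADD

Derivation:
Tracking allowed requests in the window:
  req#1 t=2s: ALLOW
  req#2 t=4s: ALLOW
  req#3 t=5s: ALLOW
  req#4 t=5s: DENY
  req#5 t=6s: DENY
  req#6 t=7s: DENY
  req#7 t=10s: DENY
  req#8 t=11s: DENY
  req#9 t=12s: ALLOW
  req#10 t=12s: DENY
  req#11 t=18s: ALLOW
  req#12 t=19s: ALLOW
  req#13 t=20s: DENY
  req#14 t=21s: DENY
  req#15 t=23s: ALLOW
  req#16 t=24s: DENY
  req#17 t=24s: DENY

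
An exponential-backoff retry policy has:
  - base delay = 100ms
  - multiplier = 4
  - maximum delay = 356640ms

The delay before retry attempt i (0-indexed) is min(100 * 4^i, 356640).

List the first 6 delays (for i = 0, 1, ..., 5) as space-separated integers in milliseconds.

Answer: 100 400 1600 6400 25600 102400

Derivation:
Computing each delay:
  i=0: min(100*4^0, 356640) = 100
  i=1: min(100*4^1, 356640) = 400
  i=2: min(100*4^2, 356640) = 1600
  i=3: min(100*4^3, 356640) = 6400
  i=4: min(100*4^4, 356640) = 25600
  i=5: min(100*4^5, 356640) = 102400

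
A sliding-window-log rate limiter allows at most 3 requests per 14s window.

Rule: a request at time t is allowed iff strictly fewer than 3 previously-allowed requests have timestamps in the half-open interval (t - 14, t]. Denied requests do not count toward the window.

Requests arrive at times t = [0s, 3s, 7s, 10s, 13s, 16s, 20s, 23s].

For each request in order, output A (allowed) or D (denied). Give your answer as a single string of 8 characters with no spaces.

Answer: AAADDAAA

Derivation:
Tracking allowed requests in the window:
  req#1 t=0s: ALLOW
  req#2 t=3s: ALLOW
  req#3 t=7s: ALLOW
  req#4 t=10s: DENY
  req#5 t=13s: DENY
  req#6 t=16s: ALLOW
  req#7 t=20s: ALLOW
  req#8 t=23s: ALLOW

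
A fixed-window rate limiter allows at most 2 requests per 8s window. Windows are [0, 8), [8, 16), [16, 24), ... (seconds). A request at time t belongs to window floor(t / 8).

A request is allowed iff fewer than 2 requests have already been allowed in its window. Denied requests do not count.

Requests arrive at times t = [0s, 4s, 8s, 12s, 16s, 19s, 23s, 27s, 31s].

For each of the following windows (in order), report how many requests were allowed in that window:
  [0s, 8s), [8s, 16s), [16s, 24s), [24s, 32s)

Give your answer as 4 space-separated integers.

Answer: 2 2 2 2

Derivation:
Processing requests:
  req#1 t=0s (window 0): ALLOW
  req#2 t=4s (window 0): ALLOW
  req#3 t=8s (window 1): ALLOW
  req#4 t=12s (window 1): ALLOW
  req#5 t=16s (window 2): ALLOW
  req#6 t=19s (window 2): ALLOW
  req#7 t=23s (window 2): DENY
  req#8 t=27s (window 3): ALLOW
  req#9 t=31s (window 3): ALLOW

Allowed counts by window: 2 2 2 2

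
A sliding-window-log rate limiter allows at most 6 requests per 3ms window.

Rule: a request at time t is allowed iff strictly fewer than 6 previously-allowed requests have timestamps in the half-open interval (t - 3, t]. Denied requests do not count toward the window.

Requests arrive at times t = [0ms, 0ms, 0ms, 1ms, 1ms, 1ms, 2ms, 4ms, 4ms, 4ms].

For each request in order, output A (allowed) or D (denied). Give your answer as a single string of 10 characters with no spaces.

Answer: AAAAAADAAA

Derivation:
Tracking allowed requests in the window:
  req#1 t=0ms: ALLOW
  req#2 t=0ms: ALLOW
  req#3 t=0ms: ALLOW
  req#4 t=1ms: ALLOW
  req#5 t=1ms: ALLOW
  req#6 t=1ms: ALLOW
  req#7 t=2ms: DENY
  req#8 t=4ms: ALLOW
  req#9 t=4ms: ALLOW
  req#10 t=4ms: ALLOW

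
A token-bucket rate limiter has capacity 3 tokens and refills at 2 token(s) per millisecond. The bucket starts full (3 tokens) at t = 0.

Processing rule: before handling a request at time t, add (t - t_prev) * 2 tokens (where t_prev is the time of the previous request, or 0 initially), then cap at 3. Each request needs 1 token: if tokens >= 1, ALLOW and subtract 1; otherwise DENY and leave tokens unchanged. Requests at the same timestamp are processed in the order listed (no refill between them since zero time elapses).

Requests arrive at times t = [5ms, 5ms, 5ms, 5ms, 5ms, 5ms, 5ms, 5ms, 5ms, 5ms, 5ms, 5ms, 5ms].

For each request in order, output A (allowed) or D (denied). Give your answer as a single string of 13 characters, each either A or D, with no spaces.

Simulating step by step:
  req#1 t=5ms: ALLOW
  req#2 t=5ms: ALLOW
  req#3 t=5ms: ALLOW
  req#4 t=5ms: DENY
  req#5 t=5ms: DENY
  req#6 t=5ms: DENY
  req#7 t=5ms: DENY
  req#8 t=5ms: DENY
  req#9 t=5ms: DENY
  req#10 t=5ms: DENY
  req#11 t=5ms: DENY
  req#12 t=5ms: DENY
  req#13 t=5ms: DENY

Answer: AAADDDDDDDDDD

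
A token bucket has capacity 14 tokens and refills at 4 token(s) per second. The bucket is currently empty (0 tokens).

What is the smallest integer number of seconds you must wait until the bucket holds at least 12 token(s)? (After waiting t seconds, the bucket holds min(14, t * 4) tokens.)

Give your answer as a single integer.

Answer: 3

Derivation:
Need t * 4 >= 12, so t >= 12/4.
Smallest integer t = ceil(12/4) = 3.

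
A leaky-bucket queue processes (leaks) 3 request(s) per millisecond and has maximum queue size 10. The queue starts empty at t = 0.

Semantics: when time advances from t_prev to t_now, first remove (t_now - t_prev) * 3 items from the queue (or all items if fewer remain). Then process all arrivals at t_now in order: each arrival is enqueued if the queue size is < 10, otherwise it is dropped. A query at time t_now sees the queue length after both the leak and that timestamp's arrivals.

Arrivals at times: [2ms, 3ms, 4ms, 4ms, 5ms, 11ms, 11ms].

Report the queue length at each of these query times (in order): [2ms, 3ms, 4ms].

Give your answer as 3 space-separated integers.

Queue lengths at query times:
  query t=2ms: backlog = 1
  query t=3ms: backlog = 1
  query t=4ms: backlog = 2

Answer: 1 1 2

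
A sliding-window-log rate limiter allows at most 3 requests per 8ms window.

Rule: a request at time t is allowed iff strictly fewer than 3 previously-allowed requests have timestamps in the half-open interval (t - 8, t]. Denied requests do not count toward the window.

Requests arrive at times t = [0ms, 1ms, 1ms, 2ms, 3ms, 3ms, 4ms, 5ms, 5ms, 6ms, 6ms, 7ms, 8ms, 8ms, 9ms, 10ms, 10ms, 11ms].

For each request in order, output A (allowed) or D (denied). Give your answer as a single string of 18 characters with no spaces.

Tracking allowed requests in the window:
  req#1 t=0ms: ALLOW
  req#2 t=1ms: ALLOW
  req#3 t=1ms: ALLOW
  req#4 t=2ms: DENY
  req#5 t=3ms: DENY
  req#6 t=3ms: DENY
  req#7 t=4ms: DENY
  req#8 t=5ms: DENY
  req#9 t=5ms: DENY
  req#10 t=6ms: DENY
  req#11 t=6ms: DENY
  req#12 t=7ms: DENY
  req#13 t=8ms: ALLOW
  req#14 t=8ms: DENY
  req#15 t=9ms: ALLOW
  req#16 t=10ms: ALLOW
  req#17 t=10ms: DENY
  req#18 t=11ms: DENY

Answer: AAADDDDDDDDDADAADD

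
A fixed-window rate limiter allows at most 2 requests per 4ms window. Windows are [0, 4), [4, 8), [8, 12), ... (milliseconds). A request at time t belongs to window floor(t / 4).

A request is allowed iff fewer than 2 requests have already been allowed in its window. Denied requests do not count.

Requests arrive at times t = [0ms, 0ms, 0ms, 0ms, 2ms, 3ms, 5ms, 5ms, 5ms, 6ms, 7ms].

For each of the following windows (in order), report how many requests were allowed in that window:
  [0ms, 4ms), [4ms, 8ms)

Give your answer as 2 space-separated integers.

Processing requests:
  req#1 t=0ms (window 0): ALLOW
  req#2 t=0ms (window 0): ALLOW
  req#3 t=0ms (window 0): DENY
  req#4 t=0ms (window 0): DENY
  req#5 t=2ms (window 0): DENY
  req#6 t=3ms (window 0): DENY
  req#7 t=5ms (window 1): ALLOW
  req#8 t=5ms (window 1): ALLOW
  req#9 t=5ms (window 1): DENY
  req#10 t=6ms (window 1): DENY
  req#11 t=7ms (window 1): DENY

Allowed counts by window: 2 2

Answer: 2 2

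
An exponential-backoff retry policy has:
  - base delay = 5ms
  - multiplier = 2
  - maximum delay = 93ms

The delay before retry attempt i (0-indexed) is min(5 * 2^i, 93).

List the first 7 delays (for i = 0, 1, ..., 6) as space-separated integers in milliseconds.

Computing each delay:
  i=0: min(5*2^0, 93) = 5
  i=1: min(5*2^1, 93) = 10
  i=2: min(5*2^2, 93) = 20
  i=3: min(5*2^3, 93) = 40
  i=4: min(5*2^4, 93) = 80
  i=5: min(5*2^5, 93) = 93
  i=6: min(5*2^6, 93) = 93

Answer: 5 10 20 40 80 93 93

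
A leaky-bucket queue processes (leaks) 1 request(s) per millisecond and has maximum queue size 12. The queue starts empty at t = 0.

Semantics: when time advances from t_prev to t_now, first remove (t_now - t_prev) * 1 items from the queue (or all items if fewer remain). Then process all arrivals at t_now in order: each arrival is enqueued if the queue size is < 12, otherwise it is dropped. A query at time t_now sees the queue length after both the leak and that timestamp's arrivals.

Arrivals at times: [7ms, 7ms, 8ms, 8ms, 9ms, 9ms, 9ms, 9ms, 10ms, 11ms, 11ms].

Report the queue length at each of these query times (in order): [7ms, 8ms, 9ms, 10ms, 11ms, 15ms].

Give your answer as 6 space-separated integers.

Queue lengths at query times:
  query t=7ms: backlog = 2
  query t=8ms: backlog = 3
  query t=9ms: backlog = 6
  query t=10ms: backlog = 6
  query t=11ms: backlog = 7
  query t=15ms: backlog = 3

Answer: 2 3 6 6 7 3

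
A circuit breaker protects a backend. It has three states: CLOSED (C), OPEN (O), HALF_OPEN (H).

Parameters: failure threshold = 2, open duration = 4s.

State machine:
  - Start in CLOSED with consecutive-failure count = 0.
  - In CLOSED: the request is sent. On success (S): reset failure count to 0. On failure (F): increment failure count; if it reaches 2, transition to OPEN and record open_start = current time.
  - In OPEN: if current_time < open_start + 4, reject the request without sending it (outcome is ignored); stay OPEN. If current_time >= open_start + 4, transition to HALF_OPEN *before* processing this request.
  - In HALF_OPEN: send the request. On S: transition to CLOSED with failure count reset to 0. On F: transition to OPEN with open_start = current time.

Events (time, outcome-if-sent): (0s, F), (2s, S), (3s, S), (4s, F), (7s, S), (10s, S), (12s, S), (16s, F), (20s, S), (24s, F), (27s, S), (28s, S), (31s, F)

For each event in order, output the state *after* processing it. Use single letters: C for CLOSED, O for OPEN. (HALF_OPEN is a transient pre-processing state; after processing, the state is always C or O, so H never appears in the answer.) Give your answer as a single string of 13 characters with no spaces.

State after each event:
  event#1 t=0s outcome=F: state=CLOSED
  event#2 t=2s outcome=S: state=CLOSED
  event#3 t=3s outcome=S: state=CLOSED
  event#4 t=4s outcome=F: state=CLOSED
  event#5 t=7s outcome=S: state=CLOSED
  event#6 t=10s outcome=S: state=CLOSED
  event#7 t=12s outcome=S: state=CLOSED
  event#8 t=16s outcome=F: state=CLOSED
  event#9 t=20s outcome=S: state=CLOSED
  event#10 t=24s outcome=F: state=CLOSED
  event#11 t=27s outcome=S: state=CLOSED
  event#12 t=28s outcome=S: state=CLOSED
  event#13 t=31s outcome=F: state=CLOSED

Answer: CCCCCCCCCCCCC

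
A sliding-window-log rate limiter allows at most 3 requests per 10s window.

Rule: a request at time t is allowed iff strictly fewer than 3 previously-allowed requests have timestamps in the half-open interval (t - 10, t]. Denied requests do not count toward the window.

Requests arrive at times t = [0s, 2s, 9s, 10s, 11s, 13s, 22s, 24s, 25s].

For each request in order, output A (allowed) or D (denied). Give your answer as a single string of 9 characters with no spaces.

Answer: AAAADAAAA

Derivation:
Tracking allowed requests in the window:
  req#1 t=0s: ALLOW
  req#2 t=2s: ALLOW
  req#3 t=9s: ALLOW
  req#4 t=10s: ALLOW
  req#5 t=11s: DENY
  req#6 t=13s: ALLOW
  req#7 t=22s: ALLOW
  req#8 t=24s: ALLOW
  req#9 t=25s: ALLOW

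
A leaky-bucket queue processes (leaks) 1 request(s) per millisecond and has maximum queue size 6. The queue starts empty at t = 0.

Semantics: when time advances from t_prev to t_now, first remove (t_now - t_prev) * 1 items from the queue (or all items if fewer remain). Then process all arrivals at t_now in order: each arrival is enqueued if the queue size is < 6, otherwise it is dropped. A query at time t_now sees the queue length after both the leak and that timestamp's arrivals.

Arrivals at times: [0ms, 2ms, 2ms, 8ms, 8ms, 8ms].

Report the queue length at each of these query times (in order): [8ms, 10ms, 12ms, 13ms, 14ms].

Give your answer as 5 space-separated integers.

Queue lengths at query times:
  query t=8ms: backlog = 3
  query t=10ms: backlog = 1
  query t=12ms: backlog = 0
  query t=13ms: backlog = 0
  query t=14ms: backlog = 0

Answer: 3 1 0 0 0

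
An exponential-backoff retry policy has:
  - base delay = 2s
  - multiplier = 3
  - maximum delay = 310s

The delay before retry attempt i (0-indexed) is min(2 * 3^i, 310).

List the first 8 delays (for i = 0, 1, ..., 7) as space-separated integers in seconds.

Answer: 2 6 18 54 162 310 310 310

Derivation:
Computing each delay:
  i=0: min(2*3^0, 310) = 2
  i=1: min(2*3^1, 310) = 6
  i=2: min(2*3^2, 310) = 18
  i=3: min(2*3^3, 310) = 54
  i=4: min(2*3^4, 310) = 162
  i=5: min(2*3^5, 310) = 310
  i=6: min(2*3^6, 310) = 310
  i=7: min(2*3^7, 310) = 310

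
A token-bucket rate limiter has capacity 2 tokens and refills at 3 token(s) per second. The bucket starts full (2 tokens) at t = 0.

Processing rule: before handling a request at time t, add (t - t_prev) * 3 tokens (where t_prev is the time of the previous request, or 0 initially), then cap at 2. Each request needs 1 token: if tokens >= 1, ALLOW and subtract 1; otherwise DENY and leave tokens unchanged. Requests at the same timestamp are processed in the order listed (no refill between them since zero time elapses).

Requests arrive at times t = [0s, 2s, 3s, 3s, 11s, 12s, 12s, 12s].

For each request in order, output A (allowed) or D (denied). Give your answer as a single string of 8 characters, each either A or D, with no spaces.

Answer: AAAAAAAD

Derivation:
Simulating step by step:
  req#1 t=0s: ALLOW
  req#2 t=2s: ALLOW
  req#3 t=3s: ALLOW
  req#4 t=3s: ALLOW
  req#5 t=11s: ALLOW
  req#6 t=12s: ALLOW
  req#7 t=12s: ALLOW
  req#8 t=12s: DENY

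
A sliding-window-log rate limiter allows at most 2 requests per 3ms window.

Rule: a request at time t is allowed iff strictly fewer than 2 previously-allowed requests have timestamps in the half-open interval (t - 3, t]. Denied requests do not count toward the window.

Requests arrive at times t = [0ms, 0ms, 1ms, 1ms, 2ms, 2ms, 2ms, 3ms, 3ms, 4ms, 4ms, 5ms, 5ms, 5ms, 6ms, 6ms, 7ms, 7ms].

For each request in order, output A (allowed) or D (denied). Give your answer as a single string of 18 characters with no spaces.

Tracking allowed requests in the window:
  req#1 t=0ms: ALLOW
  req#2 t=0ms: ALLOW
  req#3 t=1ms: DENY
  req#4 t=1ms: DENY
  req#5 t=2ms: DENY
  req#6 t=2ms: DENY
  req#7 t=2ms: DENY
  req#8 t=3ms: ALLOW
  req#9 t=3ms: ALLOW
  req#10 t=4ms: DENY
  req#11 t=4ms: DENY
  req#12 t=5ms: DENY
  req#13 t=5ms: DENY
  req#14 t=5ms: DENY
  req#15 t=6ms: ALLOW
  req#16 t=6ms: ALLOW
  req#17 t=7ms: DENY
  req#18 t=7ms: DENY

Answer: AADDDDDAADDDDDAADD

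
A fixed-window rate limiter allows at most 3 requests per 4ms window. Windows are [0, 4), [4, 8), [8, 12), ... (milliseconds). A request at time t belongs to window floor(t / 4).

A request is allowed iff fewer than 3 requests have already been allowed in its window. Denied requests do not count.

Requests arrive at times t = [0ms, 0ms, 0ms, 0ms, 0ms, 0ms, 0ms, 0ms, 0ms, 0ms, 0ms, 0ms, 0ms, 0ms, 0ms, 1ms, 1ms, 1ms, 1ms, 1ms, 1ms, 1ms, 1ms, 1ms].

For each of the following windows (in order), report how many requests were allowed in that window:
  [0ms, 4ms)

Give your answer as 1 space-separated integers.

Processing requests:
  req#1 t=0ms (window 0): ALLOW
  req#2 t=0ms (window 0): ALLOW
  req#3 t=0ms (window 0): ALLOW
  req#4 t=0ms (window 0): DENY
  req#5 t=0ms (window 0): DENY
  req#6 t=0ms (window 0): DENY
  req#7 t=0ms (window 0): DENY
  req#8 t=0ms (window 0): DENY
  req#9 t=0ms (window 0): DENY
  req#10 t=0ms (window 0): DENY
  req#11 t=0ms (window 0): DENY
  req#12 t=0ms (window 0): DENY
  req#13 t=0ms (window 0): DENY
  req#14 t=0ms (window 0): DENY
  req#15 t=0ms (window 0): DENY
  req#16 t=1ms (window 0): DENY
  req#17 t=1ms (window 0): DENY
  req#18 t=1ms (window 0): DENY
  req#19 t=1ms (window 0): DENY
  req#20 t=1ms (window 0): DENY
  req#21 t=1ms (window 0): DENY
  req#22 t=1ms (window 0): DENY
  req#23 t=1ms (window 0): DENY
  req#24 t=1ms (window 0): DENY

Allowed counts by window: 3

Answer: 3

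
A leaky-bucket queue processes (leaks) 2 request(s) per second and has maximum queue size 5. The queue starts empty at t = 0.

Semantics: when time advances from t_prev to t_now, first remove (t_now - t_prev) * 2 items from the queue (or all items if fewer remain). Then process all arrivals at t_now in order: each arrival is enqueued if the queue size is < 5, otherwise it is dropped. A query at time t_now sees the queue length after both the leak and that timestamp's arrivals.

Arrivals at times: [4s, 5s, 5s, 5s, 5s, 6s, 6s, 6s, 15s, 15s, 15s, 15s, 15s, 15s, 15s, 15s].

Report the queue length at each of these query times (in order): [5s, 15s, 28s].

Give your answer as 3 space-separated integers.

Answer: 4 5 0

Derivation:
Queue lengths at query times:
  query t=5s: backlog = 4
  query t=15s: backlog = 5
  query t=28s: backlog = 0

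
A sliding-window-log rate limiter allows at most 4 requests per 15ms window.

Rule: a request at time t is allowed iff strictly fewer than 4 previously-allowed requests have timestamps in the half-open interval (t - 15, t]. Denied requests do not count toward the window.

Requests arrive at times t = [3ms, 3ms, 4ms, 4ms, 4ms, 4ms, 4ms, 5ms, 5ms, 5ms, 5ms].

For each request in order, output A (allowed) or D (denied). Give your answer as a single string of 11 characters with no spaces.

Answer: AAAADDDDDDD

Derivation:
Tracking allowed requests in the window:
  req#1 t=3ms: ALLOW
  req#2 t=3ms: ALLOW
  req#3 t=4ms: ALLOW
  req#4 t=4ms: ALLOW
  req#5 t=4ms: DENY
  req#6 t=4ms: DENY
  req#7 t=4ms: DENY
  req#8 t=5ms: DENY
  req#9 t=5ms: DENY
  req#10 t=5ms: DENY
  req#11 t=5ms: DENY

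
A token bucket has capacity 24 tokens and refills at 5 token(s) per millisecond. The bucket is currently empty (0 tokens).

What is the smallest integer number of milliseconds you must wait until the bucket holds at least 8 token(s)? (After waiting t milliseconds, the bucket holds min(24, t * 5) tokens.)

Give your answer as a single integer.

Answer: 2

Derivation:
Need t * 5 >= 8, so t >= 8/5.
Smallest integer t = ceil(8/5) = 2.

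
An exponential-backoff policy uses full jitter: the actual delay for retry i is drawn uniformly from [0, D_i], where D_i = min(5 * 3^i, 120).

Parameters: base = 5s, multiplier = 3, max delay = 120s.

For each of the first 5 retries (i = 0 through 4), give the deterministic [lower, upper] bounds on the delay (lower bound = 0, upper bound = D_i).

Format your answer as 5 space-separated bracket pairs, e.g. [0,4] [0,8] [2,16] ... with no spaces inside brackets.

Computing bounds per retry:
  i=0: D_i=min(5*3^0,120)=5, bounds=[0,5]
  i=1: D_i=min(5*3^1,120)=15, bounds=[0,15]
  i=2: D_i=min(5*3^2,120)=45, bounds=[0,45]
  i=3: D_i=min(5*3^3,120)=120, bounds=[0,120]
  i=4: D_i=min(5*3^4,120)=120, bounds=[0,120]

Answer: [0,5] [0,15] [0,45] [0,120] [0,120]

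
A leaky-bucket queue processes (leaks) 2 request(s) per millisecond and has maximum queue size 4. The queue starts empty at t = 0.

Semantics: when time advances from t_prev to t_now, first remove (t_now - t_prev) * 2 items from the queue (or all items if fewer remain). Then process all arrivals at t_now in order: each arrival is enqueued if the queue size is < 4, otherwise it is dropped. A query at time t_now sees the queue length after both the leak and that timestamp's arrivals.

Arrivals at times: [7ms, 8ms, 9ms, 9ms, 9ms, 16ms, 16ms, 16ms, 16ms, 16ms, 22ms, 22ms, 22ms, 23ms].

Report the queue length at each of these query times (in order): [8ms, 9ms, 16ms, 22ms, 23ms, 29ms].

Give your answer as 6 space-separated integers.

Answer: 1 3 4 3 2 0

Derivation:
Queue lengths at query times:
  query t=8ms: backlog = 1
  query t=9ms: backlog = 3
  query t=16ms: backlog = 4
  query t=22ms: backlog = 3
  query t=23ms: backlog = 2
  query t=29ms: backlog = 0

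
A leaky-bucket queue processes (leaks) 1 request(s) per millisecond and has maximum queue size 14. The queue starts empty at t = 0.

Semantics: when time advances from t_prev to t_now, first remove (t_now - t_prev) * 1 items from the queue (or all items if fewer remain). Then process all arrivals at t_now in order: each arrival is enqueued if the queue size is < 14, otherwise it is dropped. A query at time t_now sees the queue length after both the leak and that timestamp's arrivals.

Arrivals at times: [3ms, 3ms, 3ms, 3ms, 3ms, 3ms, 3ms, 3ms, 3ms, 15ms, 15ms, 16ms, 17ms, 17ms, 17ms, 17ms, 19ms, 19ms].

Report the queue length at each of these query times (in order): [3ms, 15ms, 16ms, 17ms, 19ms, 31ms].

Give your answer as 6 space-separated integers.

Queue lengths at query times:
  query t=3ms: backlog = 9
  query t=15ms: backlog = 2
  query t=16ms: backlog = 2
  query t=17ms: backlog = 5
  query t=19ms: backlog = 5
  query t=31ms: backlog = 0

Answer: 9 2 2 5 5 0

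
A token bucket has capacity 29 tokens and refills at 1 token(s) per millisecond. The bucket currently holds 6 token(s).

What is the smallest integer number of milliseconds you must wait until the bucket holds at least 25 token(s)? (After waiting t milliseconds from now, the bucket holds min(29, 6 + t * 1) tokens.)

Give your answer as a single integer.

Answer: 19

Derivation:
Need 6 + t * 1 >= 25, so t >= 19/1.
Smallest integer t = ceil(19/1) = 19.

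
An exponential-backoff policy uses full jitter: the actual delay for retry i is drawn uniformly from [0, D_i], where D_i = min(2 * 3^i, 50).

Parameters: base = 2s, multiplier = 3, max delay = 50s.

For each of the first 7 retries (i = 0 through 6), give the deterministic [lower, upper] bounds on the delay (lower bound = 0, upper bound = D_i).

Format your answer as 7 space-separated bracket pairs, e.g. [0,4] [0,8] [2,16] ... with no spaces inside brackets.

Computing bounds per retry:
  i=0: D_i=min(2*3^0,50)=2, bounds=[0,2]
  i=1: D_i=min(2*3^1,50)=6, bounds=[0,6]
  i=2: D_i=min(2*3^2,50)=18, bounds=[0,18]
  i=3: D_i=min(2*3^3,50)=50, bounds=[0,50]
  i=4: D_i=min(2*3^4,50)=50, bounds=[0,50]
  i=5: D_i=min(2*3^5,50)=50, bounds=[0,50]
  i=6: D_i=min(2*3^6,50)=50, bounds=[0,50]

Answer: [0,2] [0,6] [0,18] [0,50] [0,50] [0,50] [0,50]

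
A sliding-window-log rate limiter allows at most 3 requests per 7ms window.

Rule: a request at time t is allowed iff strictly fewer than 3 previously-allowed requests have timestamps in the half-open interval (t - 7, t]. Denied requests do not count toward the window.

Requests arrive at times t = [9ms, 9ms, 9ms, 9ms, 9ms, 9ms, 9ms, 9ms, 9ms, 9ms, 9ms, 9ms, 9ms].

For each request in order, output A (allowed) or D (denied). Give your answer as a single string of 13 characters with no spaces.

Answer: AAADDDDDDDDDD

Derivation:
Tracking allowed requests in the window:
  req#1 t=9ms: ALLOW
  req#2 t=9ms: ALLOW
  req#3 t=9ms: ALLOW
  req#4 t=9ms: DENY
  req#5 t=9ms: DENY
  req#6 t=9ms: DENY
  req#7 t=9ms: DENY
  req#8 t=9ms: DENY
  req#9 t=9ms: DENY
  req#10 t=9ms: DENY
  req#11 t=9ms: DENY
  req#12 t=9ms: DENY
  req#13 t=9ms: DENY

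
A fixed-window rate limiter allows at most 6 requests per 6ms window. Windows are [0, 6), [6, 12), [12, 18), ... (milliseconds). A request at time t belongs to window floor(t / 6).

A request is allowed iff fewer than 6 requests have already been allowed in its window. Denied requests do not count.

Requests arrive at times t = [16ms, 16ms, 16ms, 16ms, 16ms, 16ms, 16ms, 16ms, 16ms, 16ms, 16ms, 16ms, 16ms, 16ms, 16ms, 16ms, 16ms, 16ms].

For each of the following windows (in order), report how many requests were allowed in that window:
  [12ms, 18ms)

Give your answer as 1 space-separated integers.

Answer: 6

Derivation:
Processing requests:
  req#1 t=16ms (window 2): ALLOW
  req#2 t=16ms (window 2): ALLOW
  req#3 t=16ms (window 2): ALLOW
  req#4 t=16ms (window 2): ALLOW
  req#5 t=16ms (window 2): ALLOW
  req#6 t=16ms (window 2): ALLOW
  req#7 t=16ms (window 2): DENY
  req#8 t=16ms (window 2): DENY
  req#9 t=16ms (window 2): DENY
  req#10 t=16ms (window 2): DENY
  req#11 t=16ms (window 2): DENY
  req#12 t=16ms (window 2): DENY
  req#13 t=16ms (window 2): DENY
  req#14 t=16ms (window 2): DENY
  req#15 t=16ms (window 2): DENY
  req#16 t=16ms (window 2): DENY
  req#17 t=16ms (window 2): DENY
  req#18 t=16ms (window 2): DENY

Allowed counts by window: 6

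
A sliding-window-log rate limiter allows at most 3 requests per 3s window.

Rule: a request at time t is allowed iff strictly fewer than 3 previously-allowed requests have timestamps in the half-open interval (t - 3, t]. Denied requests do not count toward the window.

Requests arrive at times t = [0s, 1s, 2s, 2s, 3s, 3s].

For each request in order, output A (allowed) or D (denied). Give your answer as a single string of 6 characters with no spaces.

Answer: AAADAD

Derivation:
Tracking allowed requests in the window:
  req#1 t=0s: ALLOW
  req#2 t=1s: ALLOW
  req#3 t=2s: ALLOW
  req#4 t=2s: DENY
  req#5 t=3s: ALLOW
  req#6 t=3s: DENY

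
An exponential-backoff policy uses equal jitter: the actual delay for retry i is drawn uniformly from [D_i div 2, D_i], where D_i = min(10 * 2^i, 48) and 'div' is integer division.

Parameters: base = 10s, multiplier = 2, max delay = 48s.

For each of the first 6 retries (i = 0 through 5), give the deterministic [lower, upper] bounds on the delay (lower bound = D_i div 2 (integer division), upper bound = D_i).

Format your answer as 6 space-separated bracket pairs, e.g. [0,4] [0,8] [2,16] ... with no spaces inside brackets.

Computing bounds per retry:
  i=0: D_i=min(10*2^0,48)=10, bounds=[5,10]
  i=1: D_i=min(10*2^1,48)=20, bounds=[10,20]
  i=2: D_i=min(10*2^2,48)=40, bounds=[20,40]
  i=3: D_i=min(10*2^3,48)=48, bounds=[24,48]
  i=4: D_i=min(10*2^4,48)=48, bounds=[24,48]
  i=5: D_i=min(10*2^5,48)=48, bounds=[24,48]

Answer: [5,10] [10,20] [20,40] [24,48] [24,48] [24,48]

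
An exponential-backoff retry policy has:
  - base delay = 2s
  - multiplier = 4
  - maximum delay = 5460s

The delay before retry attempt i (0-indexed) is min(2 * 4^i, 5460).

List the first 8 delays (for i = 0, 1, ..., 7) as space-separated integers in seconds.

Computing each delay:
  i=0: min(2*4^0, 5460) = 2
  i=1: min(2*4^1, 5460) = 8
  i=2: min(2*4^2, 5460) = 32
  i=3: min(2*4^3, 5460) = 128
  i=4: min(2*4^4, 5460) = 512
  i=5: min(2*4^5, 5460) = 2048
  i=6: min(2*4^6, 5460) = 5460
  i=7: min(2*4^7, 5460) = 5460

Answer: 2 8 32 128 512 2048 5460 5460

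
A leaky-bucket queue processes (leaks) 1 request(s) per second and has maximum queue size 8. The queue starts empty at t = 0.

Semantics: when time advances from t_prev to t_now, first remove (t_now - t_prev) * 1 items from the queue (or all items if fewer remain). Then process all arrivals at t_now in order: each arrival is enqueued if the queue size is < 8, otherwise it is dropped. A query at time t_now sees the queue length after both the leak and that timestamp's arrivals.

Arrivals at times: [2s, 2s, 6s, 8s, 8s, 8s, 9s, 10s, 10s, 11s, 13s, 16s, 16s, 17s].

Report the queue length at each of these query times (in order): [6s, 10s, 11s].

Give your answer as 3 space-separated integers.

Queue lengths at query times:
  query t=6s: backlog = 1
  query t=10s: backlog = 4
  query t=11s: backlog = 4

Answer: 1 4 4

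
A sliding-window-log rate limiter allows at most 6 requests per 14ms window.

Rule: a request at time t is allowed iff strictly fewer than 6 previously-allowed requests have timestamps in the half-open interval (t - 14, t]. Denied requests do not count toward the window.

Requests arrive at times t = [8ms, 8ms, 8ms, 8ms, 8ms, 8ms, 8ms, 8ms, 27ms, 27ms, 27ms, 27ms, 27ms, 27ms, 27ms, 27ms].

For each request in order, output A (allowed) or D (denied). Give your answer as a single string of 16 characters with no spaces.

Tracking allowed requests in the window:
  req#1 t=8ms: ALLOW
  req#2 t=8ms: ALLOW
  req#3 t=8ms: ALLOW
  req#4 t=8ms: ALLOW
  req#5 t=8ms: ALLOW
  req#6 t=8ms: ALLOW
  req#7 t=8ms: DENY
  req#8 t=8ms: DENY
  req#9 t=27ms: ALLOW
  req#10 t=27ms: ALLOW
  req#11 t=27ms: ALLOW
  req#12 t=27ms: ALLOW
  req#13 t=27ms: ALLOW
  req#14 t=27ms: ALLOW
  req#15 t=27ms: DENY
  req#16 t=27ms: DENY

Answer: AAAAAADDAAAAAADD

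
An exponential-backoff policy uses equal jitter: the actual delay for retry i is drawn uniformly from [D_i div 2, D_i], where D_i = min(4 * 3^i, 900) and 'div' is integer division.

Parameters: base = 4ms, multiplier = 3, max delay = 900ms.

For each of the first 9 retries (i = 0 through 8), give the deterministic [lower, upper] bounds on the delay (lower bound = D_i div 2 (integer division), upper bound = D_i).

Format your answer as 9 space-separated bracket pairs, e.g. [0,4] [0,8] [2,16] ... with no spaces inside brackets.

Answer: [2,4] [6,12] [18,36] [54,108] [162,324] [450,900] [450,900] [450,900] [450,900]

Derivation:
Computing bounds per retry:
  i=0: D_i=min(4*3^0,900)=4, bounds=[2,4]
  i=1: D_i=min(4*3^1,900)=12, bounds=[6,12]
  i=2: D_i=min(4*3^2,900)=36, bounds=[18,36]
  i=3: D_i=min(4*3^3,900)=108, bounds=[54,108]
  i=4: D_i=min(4*3^4,900)=324, bounds=[162,324]
  i=5: D_i=min(4*3^5,900)=900, bounds=[450,900]
  i=6: D_i=min(4*3^6,900)=900, bounds=[450,900]
  i=7: D_i=min(4*3^7,900)=900, bounds=[450,900]
  i=8: D_i=min(4*3^8,900)=900, bounds=[450,900]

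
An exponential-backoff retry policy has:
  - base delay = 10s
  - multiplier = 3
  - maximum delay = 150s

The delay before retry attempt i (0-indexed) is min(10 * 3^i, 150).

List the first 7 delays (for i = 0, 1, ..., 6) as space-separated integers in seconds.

Answer: 10 30 90 150 150 150 150

Derivation:
Computing each delay:
  i=0: min(10*3^0, 150) = 10
  i=1: min(10*3^1, 150) = 30
  i=2: min(10*3^2, 150) = 90
  i=3: min(10*3^3, 150) = 150
  i=4: min(10*3^4, 150) = 150
  i=5: min(10*3^5, 150) = 150
  i=6: min(10*3^6, 150) = 150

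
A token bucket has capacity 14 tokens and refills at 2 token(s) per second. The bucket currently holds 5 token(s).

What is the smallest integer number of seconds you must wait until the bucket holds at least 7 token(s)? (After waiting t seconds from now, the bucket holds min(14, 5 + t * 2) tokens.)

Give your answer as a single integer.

Answer: 1

Derivation:
Need 5 + t * 2 >= 7, so t >= 2/2.
Smallest integer t = ceil(2/2) = 1.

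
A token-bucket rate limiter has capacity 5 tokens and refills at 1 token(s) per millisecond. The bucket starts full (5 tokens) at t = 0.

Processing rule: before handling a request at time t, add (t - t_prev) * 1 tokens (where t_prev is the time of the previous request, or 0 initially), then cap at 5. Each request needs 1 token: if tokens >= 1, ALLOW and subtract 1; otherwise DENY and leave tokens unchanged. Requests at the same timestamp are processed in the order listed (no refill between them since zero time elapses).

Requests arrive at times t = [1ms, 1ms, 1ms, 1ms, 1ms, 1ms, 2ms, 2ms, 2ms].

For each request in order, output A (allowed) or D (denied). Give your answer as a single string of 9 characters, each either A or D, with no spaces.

Answer: AAAAADADD

Derivation:
Simulating step by step:
  req#1 t=1ms: ALLOW
  req#2 t=1ms: ALLOW
  req#3 t=1ms: ALLOW
  req#4 t=1ms: ALLOW
  req#5 t=1ms: ALLOW
  req#6 t=1ms: DENY
  req#7 t=2ms: ALLOW
  req#8 t=2ms: DENY
  req#9 t=2ms: DENY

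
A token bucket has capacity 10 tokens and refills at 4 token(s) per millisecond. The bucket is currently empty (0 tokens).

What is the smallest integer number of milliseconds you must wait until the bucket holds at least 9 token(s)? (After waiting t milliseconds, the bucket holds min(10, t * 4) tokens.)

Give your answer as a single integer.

Need t * 4 >= 9, so t >= 9/4.
Smallest integer t = ceil(9/4) = 3.

Answer: 3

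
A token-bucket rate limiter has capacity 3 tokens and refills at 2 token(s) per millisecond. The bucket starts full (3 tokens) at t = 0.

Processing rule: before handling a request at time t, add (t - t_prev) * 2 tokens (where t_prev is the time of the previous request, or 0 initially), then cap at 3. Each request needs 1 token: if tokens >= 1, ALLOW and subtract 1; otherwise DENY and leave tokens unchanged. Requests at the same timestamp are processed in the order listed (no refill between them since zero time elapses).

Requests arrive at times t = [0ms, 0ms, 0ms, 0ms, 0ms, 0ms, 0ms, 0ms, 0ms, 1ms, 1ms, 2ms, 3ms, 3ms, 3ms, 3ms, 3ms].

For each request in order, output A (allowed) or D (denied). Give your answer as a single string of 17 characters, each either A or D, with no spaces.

Simulating step by step:
  req#1 t=0ms: ALLOW
  req#2 t=0ms: ALLOW
  req#3 t=0ms: ALLOW
  req#4 t=0ms: DENY
  req#5 t=0ms: DENY
  req#6 t=0ms: DENY
  req#7 t=0ms: DENY
  req#8 t=0ms: DENY
  req#9 t=0ms: DENY
  req#10 t=1ms: ALLOW
  req#11 t=1ms: ALLOW
  req#12 t=2ms: ALLOW
  req#13 t=3ms: ALLOW
  req#14 t=3ms: ALLOW
  req#15 t=3ms: ALLOW
  req#16 t=3ms: DENY
  req#17 t=3ms: DENY

Answer: AAADDDDDDAAAAAADD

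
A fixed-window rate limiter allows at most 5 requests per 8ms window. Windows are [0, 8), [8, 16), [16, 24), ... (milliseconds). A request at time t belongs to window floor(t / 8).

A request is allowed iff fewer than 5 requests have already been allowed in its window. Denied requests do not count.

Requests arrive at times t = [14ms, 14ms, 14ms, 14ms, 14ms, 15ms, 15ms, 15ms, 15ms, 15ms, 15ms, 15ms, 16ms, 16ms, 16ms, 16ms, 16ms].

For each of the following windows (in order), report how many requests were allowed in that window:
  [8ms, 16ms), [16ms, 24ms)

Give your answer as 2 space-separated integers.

Answer: 5 5

Derivation:
Processing requests:
  req#1 t=14ms (window 1): ALLOW
  req#2 t=14ms (window 1): ALLOW
  req#3 t=14ms (window 1): ALLOW
  req#4 t=14ms (window 1): ALLOW
  req#5 t=14ms (window 1): ALLOW
  req#6 t=15ms (window 1): DENY
  req#7 t=15ms (window 1): DENY
  req#8 t=15ms (window 1): DENY
  req#9 t=15ms (window 1): DENY
  req#10 t=15ms (window 1): DENY
  req#11 t=15ms (window 1): DENY
  req#12 t=15ms (window 1): DENY
  req#13 t=16ms (window 2): ALLOW
  req#14 t=16ms (window 2): ALLOW
  req#15 t=16ms (window 2): ALLOW
  req#16 t=16ms (window 2): ALLOW
  req#17 t=16ms (window 2): ALLOW

Allowed counts by window: 5 5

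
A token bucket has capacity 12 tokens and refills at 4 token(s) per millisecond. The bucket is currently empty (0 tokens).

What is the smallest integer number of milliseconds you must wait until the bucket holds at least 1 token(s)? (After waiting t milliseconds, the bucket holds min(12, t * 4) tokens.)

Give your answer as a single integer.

Need t * 4 >= 1, so t >= 1/4.
Smallest integer t = ceil(1/4) = 1.

Answer: 1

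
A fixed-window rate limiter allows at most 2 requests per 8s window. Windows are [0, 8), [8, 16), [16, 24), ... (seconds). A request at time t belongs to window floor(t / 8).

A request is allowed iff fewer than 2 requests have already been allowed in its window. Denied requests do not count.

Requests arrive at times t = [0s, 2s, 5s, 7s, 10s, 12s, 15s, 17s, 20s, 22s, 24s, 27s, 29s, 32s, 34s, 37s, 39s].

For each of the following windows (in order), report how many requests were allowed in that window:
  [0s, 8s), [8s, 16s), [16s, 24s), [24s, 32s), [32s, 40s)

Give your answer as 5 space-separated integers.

Answer: 2 2 2 2 2

Derivation:
Processing requests:
  req#1 t=0s (window 0): ALLOW
  req#2 t=2s (window 0): ALLOW
  req#3 t=5s (window 0): DENY
  req#4 t=7s (window 0): DENY
  req#5 t=10s (window 1): ALLOW
  req#6 t=12s (window 1): ALLOW
  req#7 t=15s (window 1): DENY
  req#8 t=17s (window 2): ALLOW
  req#9 t=20s (window 2): ALLOW
  req#10 t=22s (window 2): DENY
  req#11 t=24s (window 3): ALLOW
  req#12 t=27s (window 3): ALLOW
  req#13 t=29s (window 3): DENY
  req#14 t=32s (window 4): ALLOW
  req#15 t=34s (window 4): ALLOW
  req#16 t=37s (window 4): DENY
  req#17 t=39s (window 4): DENY

Allowed counts by window: 2 2 2 2 2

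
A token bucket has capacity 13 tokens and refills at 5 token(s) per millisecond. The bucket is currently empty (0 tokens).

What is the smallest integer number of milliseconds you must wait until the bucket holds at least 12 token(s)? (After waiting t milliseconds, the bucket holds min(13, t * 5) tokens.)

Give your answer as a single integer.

Need t * 5 >= 12, so t >= 12/5.
Smallest integer t = ceil(12/5) = 3.

Answer: 3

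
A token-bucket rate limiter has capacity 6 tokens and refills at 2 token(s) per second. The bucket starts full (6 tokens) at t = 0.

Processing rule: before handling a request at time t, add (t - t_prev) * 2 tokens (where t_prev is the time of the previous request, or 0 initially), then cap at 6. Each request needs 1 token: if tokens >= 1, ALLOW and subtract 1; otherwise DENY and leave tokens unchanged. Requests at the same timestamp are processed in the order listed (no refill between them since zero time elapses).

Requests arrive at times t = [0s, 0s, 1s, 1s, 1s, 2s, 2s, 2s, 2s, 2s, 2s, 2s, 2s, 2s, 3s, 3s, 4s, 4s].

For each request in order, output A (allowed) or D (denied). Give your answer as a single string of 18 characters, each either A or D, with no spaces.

Simulating step by step:
  req#1 t=0s: ALLOW
  req#2 t=0s: ALLOW
  req#3 t=1s: ALLOW
  req#4 t=1s: ALLOW
  req#5 t=1s: ALLOW
  req#6 t=2s: ALLOW
  req#7 t=2s: ALLOW
  req#8 t=2s: ALLOW
  req#9 t=2s: ALLOW
  req#10 t=2s: ALLOW
  req#11 t=2s: DENY
  req#12 t=2s: DENY
  req#13 t=2s: DENY
  req#14 t=2s: DENY
  req#15 t=3s: ALLOW
  req#16 t=3s: ALLOW
  req#17 t=4s: ALLOW
  req#18 t=4s: ALLOW

Answer: AAAAAAAAAADDDDAAAA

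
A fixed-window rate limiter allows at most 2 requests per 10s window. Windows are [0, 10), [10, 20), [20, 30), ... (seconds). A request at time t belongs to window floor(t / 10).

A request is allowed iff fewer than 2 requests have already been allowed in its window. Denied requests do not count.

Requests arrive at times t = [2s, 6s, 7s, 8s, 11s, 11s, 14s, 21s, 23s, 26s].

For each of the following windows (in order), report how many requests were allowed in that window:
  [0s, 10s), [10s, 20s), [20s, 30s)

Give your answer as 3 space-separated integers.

Answer: 2 2 2

Derivation:
Processing requests:
  req#1 t=2s (window 0): ALLOW
  req#2 t=6s (window 0): ALLOW
  req#3 t=7s (window 0): DENY
  req#4 t=8s (window 0): DENY
  req#5 t=11s (window 1): ALLOW
  req#6 t=11s (window 1): ALLOW
  req#7 t=14s (window 1): DENY
  req#8 t=21s (window 2): ALLOW
  req#9 t=23s (window 2): ALLOW
  req#10 t=26s (window 2): DENY

Allowed counts by window: 2 2 2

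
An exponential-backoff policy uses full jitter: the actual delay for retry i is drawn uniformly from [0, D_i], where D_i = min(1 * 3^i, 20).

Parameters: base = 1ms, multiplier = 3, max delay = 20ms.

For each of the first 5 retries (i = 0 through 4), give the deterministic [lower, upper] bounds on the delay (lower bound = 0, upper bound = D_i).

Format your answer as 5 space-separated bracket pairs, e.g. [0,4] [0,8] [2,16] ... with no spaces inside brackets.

Computing bounds per retry:
  i=0: D_i=min(1*3^0,20)=1, bounds=[0,1]
  i=1: D_i=min(1*3^1,20)=3, bounds=[0,3]
  i=2: D_i=min(1*3^2,20)=9, bounds=[0,9]
  i=3: D_i=min(1*3^3,20)=20, bounds=[0,20]
  i=4: D_i=min(1*3^4,20)=20, bounds=[0,20]

Answer: [0,1] [0,3] [0,9] [0,20] [0,20]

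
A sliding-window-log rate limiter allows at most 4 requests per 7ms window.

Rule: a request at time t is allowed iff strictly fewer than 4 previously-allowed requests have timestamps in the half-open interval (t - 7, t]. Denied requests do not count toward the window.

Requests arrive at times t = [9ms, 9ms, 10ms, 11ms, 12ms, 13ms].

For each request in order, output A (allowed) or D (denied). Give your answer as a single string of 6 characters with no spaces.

Tracking allowed requests in the window:
  req#1 t=9ms: ALLOW
  req#2 t=9ms: ALLOW
  req#3 t=10ms: ALLOW
  req#4 t=11ms: ALLOW
  req#5 t=12ms: DENY
  req#6 t=13ms: DENY

Answer: AAAADD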